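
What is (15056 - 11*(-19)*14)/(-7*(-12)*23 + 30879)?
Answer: 5994/10937 ≈ 0.54805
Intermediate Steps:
(15056 - 11*(-19)*14)/(-7*(-12)*23 + 30879) = (15056 + 209*14)/(84*23 + 30879) = (15056 + 2926)/(1932 + 30879) = 17982/32811 = 17982*(1/32811) = 5994/10937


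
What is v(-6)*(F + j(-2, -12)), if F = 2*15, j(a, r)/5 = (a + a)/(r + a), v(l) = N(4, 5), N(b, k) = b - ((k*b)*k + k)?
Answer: -22220/7 ≈ -3174.3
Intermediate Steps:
N(b, k) = b - k - b*k² (N(b, k) = b - ((b*k)*k + k) = b - (b*k² + k) = b - (k + b*k²) = b + (-k - b*k²) = b - k - b*k²)
v(l) = -101 (v(l) = 4 - 1*5 - 1*4*5² = 4 - 5 - 1*4*25 = 4 - 5 - 100 = -101)
j(a, r) = 10*a/(a + r) (j(a, r) = 5*((a + a)/(r + a)) = 5*((2*a)/(a + r)) = 5*(2*a/(a + r)) = 10*a/(a + r))
F = 30
v(-6)*(F + j(-2, -12)) = -101*(30 + 10*(-2)/(-2 - 12)) = -101*(30 + 10*(-2)/(-14)) = -101*(30 + 10*(-2)*(-1/14)) = -101*(30 + 10/7) = -101*220/7 = -22220/7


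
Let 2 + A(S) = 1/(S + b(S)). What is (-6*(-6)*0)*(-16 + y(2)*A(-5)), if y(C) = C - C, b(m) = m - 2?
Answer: 0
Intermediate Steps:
b(m) = -2 + m
y(C) = 0
A(S) = -2 + 1/(-2 + 2*S) (A(S) = -2 + 1/(S + (-2 + S)) = -2 + 1/(-2 + 2*S))
(-6*(-6)*0)*(-16 + y(2)*A(-5)) = (-6*(-6)*0)*(-16 + 0*((5 - 4*(-5))/(2*(-1 - 5)))) = (36*0)*(-16 + 0*((½)*(5 + 20)/(-6))) = 0*(-16 + 0*((½)*(-⅙)*25)) = 0*(-16 + 0*(-25/12)) = 0*(-16 + 0) = 0*(-16) = 0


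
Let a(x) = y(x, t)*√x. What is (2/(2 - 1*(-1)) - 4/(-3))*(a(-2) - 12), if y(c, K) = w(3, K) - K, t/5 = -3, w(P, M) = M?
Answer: -24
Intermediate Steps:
t = -15 (t = 5*(-3) = -15)
y(c, K) = 0 (y(c, K) = K - K = 0)
a(x) = 0 (a(x) = 0*√x = 0)
(2/(2 - 1*(-1)) - 4/(-3))*(a(-2) - 12) = (2/(2 - 1*(-1)) - 4/(-3))*(0 - 12) = (2/(2 + 1) - 4*(-⅓))*(-12) = (2/3 + 4/3)*(-12) = (2*(⅓) + 4/3)*(-12) = (⅔ + 4/3)*(-12) = 2*(-12) = -24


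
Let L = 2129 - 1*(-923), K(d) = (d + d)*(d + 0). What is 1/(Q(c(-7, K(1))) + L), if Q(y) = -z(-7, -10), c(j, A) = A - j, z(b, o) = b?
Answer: 1/3059 ≈ 0.00032690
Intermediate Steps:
K(d) = 2*d**2 (K(d) = (2*d)*d = 2*d**2)
L = 3052 (L = 2129 + 923 = 3052)
Q(y) = 7 (Q(y) = -1*(-7) = 7)
1/(Q(c(-7, K(1))) + L) = 1/(7 + 3052) = 1/3059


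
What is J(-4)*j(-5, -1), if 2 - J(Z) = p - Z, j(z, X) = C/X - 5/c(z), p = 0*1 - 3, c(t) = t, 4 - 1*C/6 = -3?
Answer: -41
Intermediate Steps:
C = 42 (C = 24 - 6*(-3) = 24 + 18 = 42)
p = -3 (p = 0 - 3 = -3)
j(z, X) = -5/z + 42/X (j(z, X) = 42/X - 5/z = -5/z + 42/X)
J(Z) = 5 + Z (J(Z) = 2 - (-3 - Z) = 2 + (3 + Z) = 5 + Z)
J(-4)*j(-5, -1) = (5 - 4)*(-5/(-5) + 42/(-1)) = 1*(-5*(-1/5) + 42*(-1)) = 1*(1 - 42) = 1*(-41) = -41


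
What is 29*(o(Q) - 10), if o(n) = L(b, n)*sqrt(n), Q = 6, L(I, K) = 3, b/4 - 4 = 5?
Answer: -290 + 87*sqrt(6) ≈ -76.894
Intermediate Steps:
b = 36 (b = 16 + 4*5 = 16 + 20 = 36)
o(n) = 3*sqrt(n)
29*(o(Q) - 10) = 29*(3*sqrt(6) - 10) = 29*(-10 + 3*sqrt(6)) = -290 + 87*sqrt(6)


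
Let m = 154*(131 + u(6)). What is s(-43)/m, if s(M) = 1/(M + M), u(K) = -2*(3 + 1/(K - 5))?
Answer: -1/1629012 ≈ -6.1387e-7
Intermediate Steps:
u(K) = -6 - 2/(-5 + K) (u(K) = -2*(3 + 1/(-5 + K)) = -6 - 2/(-5 + K))
s(M) = 1/(2*M)
m = 18942 (m = 154*(131 + 2*(14 - 3*6)/(-5 + 6)) = 154*(131 + 2*(14 - 18)/1) = 154*(131 + 2*1*(-4)) = 154*(131 - 8) = 154*123 = 18942)
s(-43)/m = ((½)/(-43))/18942 = ((½)*(-1/43))*(1/18942) = -1/86*1/18942 = -1/1629012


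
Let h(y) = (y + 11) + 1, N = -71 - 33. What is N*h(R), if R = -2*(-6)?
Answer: -2496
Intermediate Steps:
N = -104
R = 12
h(y) = 12 + y (h(y) = (11 + y) + 1 = 12 + y)
N*h(R) = -104*(12 + 12) = -104*24 = -2496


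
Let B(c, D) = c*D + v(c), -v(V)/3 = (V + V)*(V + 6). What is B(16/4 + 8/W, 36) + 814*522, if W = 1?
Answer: 424044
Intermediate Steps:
v(V) = -6*V*(6 + V) (v(V) = -3*(V + V)*(V + 6) = -3*2*V*(6 + V) = -6*V*(6 + V))
B(c, D) = D*c - 6*c*(6 + c) (B(c, D) = c*D - 6*c*(6 + c) = D*c - 6*c*(6 + c))
B(16/4 + 8/W, 36) + 814*522 = (16/4 + 8/1)*(-36 + 36 - 6*(16/4 + 8/1)) + 814*522 = (16*(¼) + 8*1)*(-36 + 36 - 6*(16*(¼) + 8*1)) + 424908 = (4 + 8)*(-36 + 36 - 6*(4 + 8)) + 424908 = 12*(-36 + 36 - 6*12) + 424908 = 12*(-36 + 36 - 72) + 424908 = 12*(-72) + 424908 = -864 + 424908 = 424044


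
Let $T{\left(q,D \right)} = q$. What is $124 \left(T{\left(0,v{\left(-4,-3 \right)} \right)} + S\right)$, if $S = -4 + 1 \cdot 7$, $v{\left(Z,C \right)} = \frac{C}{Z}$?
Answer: $372$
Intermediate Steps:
$S = 3$ ($S = -4 + 7 = 3$)
$124 \left(T{\left(0,v{\left(-4,-3 \right)} \right)} + S\right) = 124 \left(0 + 3\right) = 124 \cdot 3 = 372$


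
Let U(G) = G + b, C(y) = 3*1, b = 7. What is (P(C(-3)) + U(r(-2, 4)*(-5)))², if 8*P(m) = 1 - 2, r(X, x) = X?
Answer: 18225/64 ≈ 284.77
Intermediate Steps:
C(y) = 3
P(m) = -⅛ (P(m) = (1 - 2)/8 = (⅛)*(-1) = -⅛)
U(G) = 7 + G (U(G) = G + 7 = 7 + G)
(P(C(-3)) + U(r(-2, 4)*(-5)))² = (-⅛ + (7 - 2*(-5)))² = (-⅛ + (7 + 10))² = (-⅛ + 17)² = (135/8)² = 18225/64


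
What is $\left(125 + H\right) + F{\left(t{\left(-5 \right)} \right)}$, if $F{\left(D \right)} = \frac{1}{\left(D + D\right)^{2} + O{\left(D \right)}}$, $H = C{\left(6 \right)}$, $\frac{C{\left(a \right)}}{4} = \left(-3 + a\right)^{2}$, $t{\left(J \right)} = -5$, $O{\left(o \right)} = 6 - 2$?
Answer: $\frac{16745}{104} \approx 161.01$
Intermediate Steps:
$O{\left(o \right)} = 4$ ($O{\left(o \right)} = 6 - 2 = 4$)
$C{\left(a \right)} = 4 \left(-3 + a\right)^{2}$
$H = 36$ ($H = 4 \left(-3 + 6\right)^{2} = 4 \cdot 3^{2} = 4 \cdot 9 = 36$)
$F{\left(D \right)} = \frac{1}{4 + 4 D^{2}}$ ($F{\left(D \right)} = \frac{1}{\left(D + D\right)^{2} + 4} = \frac{1}{\left(2 D\right)^{2} + 4} = \frac{1}{4 D^{2} + 4} = \frac{1}{4 + 4 D^{2}}$)
$\left(125 + H\right) + F{\left(t{\left(-5 \right)} \right)} = \left(125 + 36\right) + \frac{1}{4 \left(1 + \left(-5\right)^{2}\right)} = 161 + \frac{1}{4 \left(1 + 25\right)} = 161 + \frac{1}{4 \cdot 26} = 161 + \frac{1}{4} \cdot \frac{1}{26} = 161 + \frac{1}{104} = \frac{16745}{104}$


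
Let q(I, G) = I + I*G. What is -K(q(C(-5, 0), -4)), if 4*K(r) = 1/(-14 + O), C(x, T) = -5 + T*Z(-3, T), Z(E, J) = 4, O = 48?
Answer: -1/136 ≈ -0.0073529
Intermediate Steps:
C(x, T) = -5 + 4*T (C(x, T) = -5 + T*4 = -5 + 4*T)
q(I, G) = I + G*I
K(r) = 1/136 (K(r) = 1/(4*(-14 + 48)) = (¼)/34 = (¼)*(1/34) = 1/136)
-K(q(C(-5, 0), -4)) = -1*1/136 = -1/136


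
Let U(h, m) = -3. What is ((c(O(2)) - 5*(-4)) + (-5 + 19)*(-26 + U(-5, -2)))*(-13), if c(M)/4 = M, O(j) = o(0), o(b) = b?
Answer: 5018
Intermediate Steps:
O(j) = 0
c(M) = 4*M
((c(O(2)) - 5*(-4)) + (-5 + 19)*(-26 + U(-5, -2)))*(-13) = ((4*0 - 5*(-4)) + (-5 + 19)*(-26 - 3))*(-13) = ((0 + 20) + 14*(-29))*(-13) = (20 - 406)*(-13) = -386*(-13) = 5018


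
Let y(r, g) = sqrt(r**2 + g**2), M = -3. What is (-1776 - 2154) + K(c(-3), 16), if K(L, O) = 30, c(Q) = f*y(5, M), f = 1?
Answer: -3900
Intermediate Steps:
y(r, g) = sqrt(g**2 + r**2)
c(Q) = sqrt(34) (c(Q) = 1*sqrt((-3)**2 + 5**2) = 1*sqrt(9 + 25) = 1*sqrt(34) = sqrt(34))
(-1776 - 2154) + K(c(-3), 16) = (-1776 - 2154) + 30 = -3930 + 30 = -3900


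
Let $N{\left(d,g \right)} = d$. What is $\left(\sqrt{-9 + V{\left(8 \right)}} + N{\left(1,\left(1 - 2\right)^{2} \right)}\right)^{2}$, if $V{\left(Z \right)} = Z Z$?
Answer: $\left(1 + \sqrt{55}\right)^{2} \approx 70.832$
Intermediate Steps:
$V{\left(Z \right)} = Z^{2}$
$\left(\sqrt{-9 + V{\left(8 \right)}} + N{\left(1,\left(1 - 2\right)^{2} \right)}\right)^{2} = \left(\sqrt{-9 + 8^{2}} + 1\right)^{2} = \left(\sqrt{-9 + 64} + 1\right)^{2} = \left(\sqrt{55} + 1\right)^{2} = \left(1 + \sqrt{55}\right)^{2}$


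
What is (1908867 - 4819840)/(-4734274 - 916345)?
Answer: 223921/434663 ≈ 0.51516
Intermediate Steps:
(1908867 - 4819840)/(-4734274 - 916345) = -2910973/(-5650619) = -2910973*(-1/5650619) = 223921/434663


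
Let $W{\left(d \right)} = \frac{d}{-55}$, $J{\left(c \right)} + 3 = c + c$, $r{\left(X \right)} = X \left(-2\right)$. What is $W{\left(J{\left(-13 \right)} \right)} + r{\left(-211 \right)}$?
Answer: $\frac{23239}{55} \approx 422.53$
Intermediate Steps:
$r{\left(X \right)} = - 2 X$
$J{\left(c \right)} = -3 + 2 c$ ($J{\left(c \right)} = -3 + \left(c + c\right) = -3 + 2 c$)
$W{\left(d \right)} = - \frac{d}{55}$ ($W{\left(d \right)} = d \left(- \frac{1}{55}\right) = - \frac{d}{55}$)
$W{\left(J{\left(-13 \right)} \right)} + r{\left(-211 \right)} = - \frac{-3 + 2 \left(-13\right)}{55} - -422 = - \frac{-3 - 26}{55} + 422 = \left(- \frac{1}{55}\right) \left(-29\right) + 422 = \frac{29}{55} + 422 = \frac{23239}{55}$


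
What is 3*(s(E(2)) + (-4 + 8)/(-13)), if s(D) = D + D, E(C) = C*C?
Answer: 300/13 ≈ 23.077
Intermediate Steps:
E(C) = C²
s(D) = 2*D
3*(s(E(2)) + (-4 + 8)/(-13)) = 3*(2*2² + (-4 + 8)/(-13)) = 3*(2*4 + 4*(-1/13)) = 3*(8 - 4/13) = 3*(100/13) = 300/13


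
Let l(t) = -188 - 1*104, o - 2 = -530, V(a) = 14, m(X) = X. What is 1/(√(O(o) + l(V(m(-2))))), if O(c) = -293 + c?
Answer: -I*√1113/1113 ≈ -0.029975*I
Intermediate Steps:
o = -528 (o = 2 - 530 = -528)
l(t) = -292 (l(t) = -188 - 104 = -292)
1/(√(O(o) + l(V(m(-2))))) = 1/(√((-293 - 528) - 292)) = 1/(√(-821 - 292)) = 1/(√(-1113)) = 1/(I*√1113) = -I*√1113/1113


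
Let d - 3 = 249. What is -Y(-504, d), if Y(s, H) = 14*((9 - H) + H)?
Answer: -126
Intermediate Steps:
d = 252 (d = 3 + 249 = 252)
Y(s, H) = 126 (Y(s, H) = 14*9 = 126)
-Y(-504, d) = -1*126 = -126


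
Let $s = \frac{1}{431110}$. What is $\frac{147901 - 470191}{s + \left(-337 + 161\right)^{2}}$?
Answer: $- \frac{138942441900}{13354063361} \approx -10.405$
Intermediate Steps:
$s = \frac{1}{431110} \approx 2.3196 \cdot 10^{-6}$
$\frac{147901 - 470191}{s + \left(-337 + 161\right)^{2}} = \frac{147901 - 470191}{\frac{1}{431110} + \left(-337 + 161\right)^{2}} = - \frac{322290}{\frac{1}{431110} + \left(-176\right)^{2}} = - \frac{322290}{\frac{1}{431110} + 30976} = - \frac{322290}{\frac{13354063361}{431110}} = \left(-322290\right) \frac{431110}{13354063361} = - \frac{138942441900}{13354063361}$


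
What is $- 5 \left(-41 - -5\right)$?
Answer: $180$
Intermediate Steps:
$- 5 \left(-41 - -5\right) = - 5 \left(-41 + \left(10 - 5\right)\right) = - 5 \left(-41 + 5\right) = \left(-5\right) \left(-36\right) = 180$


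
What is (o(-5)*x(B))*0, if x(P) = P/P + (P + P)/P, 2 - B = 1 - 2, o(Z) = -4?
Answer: 0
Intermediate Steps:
B = 3 (B = 2 - (1 - 2) = 2 - 1*(-1) = 2 + 1 = 3)
x(P) = 3 (x(P) = 1 + (2*P)/P = 1 + 2 = 3)
(o(-5)*x(B))*0 = -4*3*0 = -12*0 = 0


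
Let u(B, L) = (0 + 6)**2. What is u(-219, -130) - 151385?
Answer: -151349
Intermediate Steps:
u(B, L) = 36 (u(B, L) = 6**2 = 36)
u(-219, -130) - 151385 = 36 - 151385 = -151349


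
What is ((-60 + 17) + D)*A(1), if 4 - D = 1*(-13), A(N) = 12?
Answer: -312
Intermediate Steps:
D = 17 (D = 4 - (-13) = 4 - 1*(-13) = 4 + 13 = 17)
((-60 + 17) + D)*A(1) = ((-60 + 17) + 17)*12 = (-43 + 17)*12 = -26*12 = -312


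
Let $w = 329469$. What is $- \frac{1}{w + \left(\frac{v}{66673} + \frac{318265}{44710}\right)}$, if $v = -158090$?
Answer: $- \frac{596189966}{196428942203743} \approx -3.0351 \cdot 10^{-6}$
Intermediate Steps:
$- \frac{1}{w + \left(\frac{v}{66673} + \frac{318265}{44710}\right)} = - \frac{1}{329469 + \left(- \frac{158090}{66673} + \frac{318265}{44710}\right)} = - \frac{1}{329469 + \left(\left(-158090\right) \frac{1}{66673} + 318265 \cdot \frac{1}{44710}\right)} = - \frac{1}{329469 + \left(- \frac{158090}{66673} + \frac{63653}{8942}\right)} = - \frac{1}{329469 + \frac{2830295689}{596189966}} = - \frac{1}{\frac{196428942203743}{596189966}} = \left(-1\right) \frac{596189966}{196428942203743} = - \frac{596189966}{196428942203743}$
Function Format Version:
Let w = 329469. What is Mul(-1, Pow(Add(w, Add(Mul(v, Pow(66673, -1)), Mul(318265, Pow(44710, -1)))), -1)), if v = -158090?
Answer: Rational(-596189966, 196428942203743) ≈ -3.0351e-6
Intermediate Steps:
Mul(-1, Pow(Add(w, Add(Mul(v, Pow(66673, -1)), Mul(318265, Pow(44710, -1)))), -1)) = Mul(-1, Pow(Add(329469, Add(Mul(-158090, Pow(66673, -1)), Mul(318265, Pow(44710, -1)))), -1)) = Mul(-1, Pow(Add(329469, Add(Mul(-158090, Rational(1, 66673)), Mul(318265, Rational(1, 44710)))), -1)) = Mul(-1, Pow(Add(329469, Add(Rational(-158090, 66673), Rational(63653, 8942))), -1)) = Mul(-1, Pow(Add(329469, Rational(2830295689, 596189966)), -1)) = Mul(-1, Pow(Rational(196428942203743, 596189966), -1)) = Mul(-1, Rational(596189966, 196428942203743)) = Rational(-596189966, 196428942203743)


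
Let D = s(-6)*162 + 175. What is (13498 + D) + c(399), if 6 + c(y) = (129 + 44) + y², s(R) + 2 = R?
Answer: 171745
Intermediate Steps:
s(R) = -2 + R
c(y) = 167 + y² (c(y) = -6 + ((129 + 44) + y²) = -6 + (173 + y²) = 167 + y²)
D = -1121 (D = (-2 - 6)*162 + 175 = -8*162 + 175 = -1296 + 175 = -1121)
(13498 + D) + c(399) = (13498 - 1121) + (167 + 399²) = 12377 + (167 + 159201) = 12377 + 159368 = 171745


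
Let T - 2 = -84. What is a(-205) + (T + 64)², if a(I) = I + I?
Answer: -86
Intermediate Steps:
T = -82 (T = 2 - 84 = -82)
a(I) = 2*I
a(-205) + (T + 64)² = 2*(-205) + (-82 + 64)² = -410 + (-18)² = -410 + 324 = -86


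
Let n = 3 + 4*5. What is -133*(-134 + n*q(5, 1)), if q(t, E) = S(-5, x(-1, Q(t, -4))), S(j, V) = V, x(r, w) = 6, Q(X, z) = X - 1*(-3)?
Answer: -532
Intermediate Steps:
Q(X, z) = 3 + X (Q(X, z) = X + 3 = 3 + X)
n = 23 (n = 3 + 20 = 23)
q(t, E) = 6
-133*(-134 + n*q(5, 1)) = -133*(-134 + 23*6) = -133*(-134 + 138) = -133*4 = -532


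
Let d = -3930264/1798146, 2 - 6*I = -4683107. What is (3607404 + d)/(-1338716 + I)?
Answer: -720737238080/111524577913 ≈ -6.4626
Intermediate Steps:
I = 4683109/6 (I = ⅓ - ⅙*(-4683107) = ⅓ + 4683107/6 = 4683109/6 ≈ 7.8052e+5)
d = -218348/99897 (d = -3930264*1/1798146 = -218348/99897 ≈ -2.1857)
(3607404 + d)/(-1338716 + I) = (3607404 - 218348/99897)/(-1338716 + 4683109/6) = 360368619040/(99897*(-3349187/6)) = (360368619040/99897)*(-6/3349187) = -720737238080/111524577913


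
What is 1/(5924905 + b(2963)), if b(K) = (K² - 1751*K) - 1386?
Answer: 1/9514675 ≈ 1.0510e-7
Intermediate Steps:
b(K) = -1386 + K² - 1751*K
1/(5924905 + b(2963)) = 1/(5924905 + (-1386 + 2963² - 1751*2963)) = 1/(5924905 + (-1386 + 8779369 - 5188213)) = 1/(5924905 + 3589770) = 1/9514675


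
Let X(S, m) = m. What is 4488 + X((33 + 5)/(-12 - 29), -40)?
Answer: 4448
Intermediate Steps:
4488 + X((33 + 5)/(-12 - 29), -40) = 4488 - 40 = 4448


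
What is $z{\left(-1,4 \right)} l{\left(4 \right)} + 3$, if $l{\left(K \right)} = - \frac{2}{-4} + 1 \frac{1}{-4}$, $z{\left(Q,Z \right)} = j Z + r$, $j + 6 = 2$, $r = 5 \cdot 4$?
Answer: $4$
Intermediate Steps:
$r = 20$
$j = -4$ ($j = -6 + 2 = -4$)
$z{\left(Q,Z \right)} = 20 - 4 Z$ ($z{\left(Q,Z \right)} = - 4 Z + 20 = 20 - 4 Z$)
$l{\left(K \right)} = \frac{1}{4}$ ($l{\left(K \right)} = \left(-2\right) \left(- \frac{1}{4}\right) + 1 \left(- \frac{1}{4}\right) = \frac{1}{2} - \frac{1}{4} = \frac{1}{4}$)
$z{\left(-1,4 \right)} l{\left(4 \right)} + 3 = \left(20 - 16\right) \frac{1}{4} + 3 = 4 \cdot \frac{1}{4} + 3 = 1 + 3 = 4$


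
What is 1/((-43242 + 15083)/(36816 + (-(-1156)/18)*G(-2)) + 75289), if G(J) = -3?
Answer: 109870/8271917953 ≈ 1.3282e-5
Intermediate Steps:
1/((-43242 + 15083)/(36816 + (-(-1156)/18)*G(-2)) + 75289) = 1/((-43242 + 15083)/(36816 - (-1156)/18*(-3)) + 75289) = 1/(-28159/(36816 - (-1156)/18*(-3)) + 75289) = 1/(-28159/(36816 - 34*(-17/9)*(-3)) + 75289) = 1/(-28159/(36816 + (578/9)*(-3)) + 75289) = 1/(-28159/(36816 - 578/3) + 75289) = 1/(-28159/109870/3 + 75289) = 1/(-28159*3/109870 + 75289) = 1/(-84477/109870 + 75289) = 1/(8271917953/109870) = 109870/8271917953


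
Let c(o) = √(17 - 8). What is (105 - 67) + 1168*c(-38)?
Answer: 3542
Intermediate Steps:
c(o) = 3 (c(o) = √9 = 3)
(105 - 67) + 1168*c(-38) = (105 - 67) + 1168*3 = 38 + 3504 = 3542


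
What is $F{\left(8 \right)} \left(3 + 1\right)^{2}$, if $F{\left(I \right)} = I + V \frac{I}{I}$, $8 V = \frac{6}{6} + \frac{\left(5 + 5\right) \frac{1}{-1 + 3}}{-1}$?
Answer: $120$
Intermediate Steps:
$V = - \frac{1}{2}$ ($V = \frac{\frac{6}{6} + \frac{\left(5 + 5\right) \frac{1}{-1 + 3}}{-1}}{8} = \frac{6 \cdot \frac{1}{6} + \frac{10}{2} \left(-1\right)}{8} = \frac{1 + 10 \cdot \frac{1}{2} \left(-1\right)}{8} = \frac{1 + 5 \left(-1\right)}{8} = \frac{1 - 5}{8} = \frac{1}{8} \left(-4\right) = - \frac{1}{2} \approx -0.5$)
$F{\left(I \right)} = - \frac{1}{2} + I$ ($F{\left(I \right)} = I - \frac{I \frac{1}{I}}{2} = I - \frac{1}{2} = - \frac{1}{2} + I$)
$F{\left(8 \right)} \left(3 + 1\right)^{2} = \left(- \frac{1}{2} + 8\right) \left(3 + 1\right)^{2} = \frac{15 \cdot 4^{2}}{2} = \frac{15}{2} \cdot 16 = 120$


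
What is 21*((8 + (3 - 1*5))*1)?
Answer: 126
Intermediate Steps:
21*((8 + (3 - 1*5))*1) = 21*((8 + (3 - 5))*1) = 21*((8 - 2)*1) = 21*(6*1) = 21*6 = 126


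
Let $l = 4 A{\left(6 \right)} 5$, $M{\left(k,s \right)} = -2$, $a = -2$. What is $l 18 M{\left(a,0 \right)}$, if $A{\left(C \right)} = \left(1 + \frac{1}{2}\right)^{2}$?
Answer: $-1620$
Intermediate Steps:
$A{\left(C \right)} = \frac{9}{4}$ ($A{\left(C \right)} = \left(1 + \frac{1}{2}\right)^{2} = \left(\frac{3}{2}\right)^{2} = \frac{9}{4}$)
$l = 45$ ($l = 4 \cdot \frac{9}{4} \cdot 5 = 9 \cdot 5 = 45$)
$l 18 M{\left(a,0 \right)} = 45 \cdot 18 \left(-2\right) = 810 \left(-2\right) = -1620$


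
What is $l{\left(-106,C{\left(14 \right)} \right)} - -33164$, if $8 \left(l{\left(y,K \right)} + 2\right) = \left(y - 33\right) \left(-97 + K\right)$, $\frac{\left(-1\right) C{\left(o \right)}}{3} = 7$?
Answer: $\frac{140849}{4} \approx 35212.0$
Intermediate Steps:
$C{\left(o \right)} = -21$ ($C{\left(o \right)} = \left(-3\right) 7 = -21$)
$l{\left(y,K \right)} = -2 + \frac{\left(-97 + K\right) \left(-33 + y\right)}{8}$ ($l{\left(y,K \right)} = -2 + \frac{\left(y - 33\right) \left(-97 + K\right)}{8} = -2 + \frac{\left(-33 + y\right) \left(-97 + K\right)}{8} = -2 + \frac{\left(-97 + K\right) \left(-33 + y\right)}{8}$)
$l{\left(-106,C{\left(14 \right)} \right)} - -33164 = \left(\frac{3185}{8} - - \frac{5141}{4} - - \frac{693}{8} + \frac{1}{8} \left(-21\right) \left(-106\right)\right) - -33164 = \left(\frac{3185}{8} + \frac{5141}{4} + \frac{693}{8} + \frac{1113}{4}\right) + 33164 = \frac{8193}{4} + 33164 = \frac{140849}{4}$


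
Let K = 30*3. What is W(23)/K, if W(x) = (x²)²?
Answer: 279841/90 ≈ 3109.3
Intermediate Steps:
W(x) = x⁴
K = 90
W(23)/K = 23⁴/90 = 279841*(1/90) = 279841/90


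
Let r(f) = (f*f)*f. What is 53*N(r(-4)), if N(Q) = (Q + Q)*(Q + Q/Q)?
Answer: 427392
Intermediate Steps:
r(f) = f³ (r(f) = f²*f = f³)
N(Q) = 2*Q*(1 + Q) (N(Q) = (2*Q)*(Q + 1) = (2*Q)*(1 + Q) = 2*Q*(1 + Q))
53*N(r(-4)) = 53*(2*(-4)³*(1 + (-4)³)) = 53*(2*(-64)*(1 - 64)) = 53*(2*(-64)*(-63)) = 53*8064 = 427392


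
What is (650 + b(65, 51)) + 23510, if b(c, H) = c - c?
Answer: 24160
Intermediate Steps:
b(c, H) = 0
(650 + b(65, 51)) + 23510 = (650 + 0) + 23510 = 650 + 23510 = 24160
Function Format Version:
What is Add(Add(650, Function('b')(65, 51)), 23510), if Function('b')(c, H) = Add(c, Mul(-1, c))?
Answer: 24160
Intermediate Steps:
Function('b')(c, H) = 0
Add(Add(650, Function('b')(65, 51)), 23510) = Add(Add(650, 0), 23510) = Add(650, 23510) = 24160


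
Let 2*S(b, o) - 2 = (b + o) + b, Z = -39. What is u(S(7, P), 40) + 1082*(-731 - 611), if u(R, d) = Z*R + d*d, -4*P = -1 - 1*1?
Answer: -5803063/4 ≈ -1.4508e+6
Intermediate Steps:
P = ½ (P = -(-1 - 1*1)/4 = -(-1 - 1)/4 = -¼*(-2) = ½ ≈ 0.50000)
S(b, o) = 1 + b + o/2 (S(b, o) = 1 + ((b + o) + b)/2 = 1 + (o + 2*b)/2 = 1 + (b + o/2) = 1 + b + o/2)
u(R, d) = d² - 39*R (u(R, d) = -39*R + d*d = -39*R + d² = d² - 39*R)
u(S(7, P), 40) + 1082*(-731 - 611) = (40² - 39*(1 + 7 + (½)*(½))) + 1082*(-731 - 611) = (1600 - 39*(1 + 7 + ¼)) + 1082*(-1342) = (1600 - 39*33/4) - 1452044 = (1600 - 1287/4) - 1452044 = 5113/4 - 1452044 = -5803063/4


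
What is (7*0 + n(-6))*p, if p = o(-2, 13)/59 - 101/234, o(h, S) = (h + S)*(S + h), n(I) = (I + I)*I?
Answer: 89420/767 ≈ 116.58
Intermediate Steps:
n(I) = 2*I**2 (n(I) = (2*I)*I = 2*I**2)
o(h, S) = (S + h)**2 (o(h, S) = (S + h)*(S + h) = (S + h)**2)
p = 22355/13806 (p = (13 - 2)**2/59 - 101/234 = 11**2*(1/59) - 101*1/234 = 121*(1/59) - 101/234 = 121/59 - 101/234 = 22355/13806 ≈ 1.6192)
(7*0 + n(-6))*p = (7*0 + 2*(-6)**2)*(22355/13806) = (0 + 2*36)*(22355/13806) = (0 + 72)*(22355/13806) = 72*(22355/13806) = 89420/767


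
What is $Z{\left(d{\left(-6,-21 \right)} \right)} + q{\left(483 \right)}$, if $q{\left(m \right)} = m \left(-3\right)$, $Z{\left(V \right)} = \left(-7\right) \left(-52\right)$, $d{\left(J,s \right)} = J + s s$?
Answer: $-1085$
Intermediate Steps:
$d{\left(J,s \right)} = J + s^{2}$
$Z{\left(V \right)} = 364$
$q{\left(m \right)} = - 3 m$
$Z{\left(d{\left(-6,-21 \right)} \right)} + q{\left(483 \right)} = 364 - 1449 = -1085$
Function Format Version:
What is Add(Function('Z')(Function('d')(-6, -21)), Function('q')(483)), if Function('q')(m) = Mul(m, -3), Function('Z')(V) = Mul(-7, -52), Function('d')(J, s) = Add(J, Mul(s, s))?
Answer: -1085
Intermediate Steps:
Function('d')(J, s) = Add(J, Pow(s, 2))
Function('Z')(V) = 364
Function('q')(m) = Mul(-3, m)
Add(Function('Z')(Function('d')(-6, -21)), Function('q')(483)) = Add(364, Mul(-3, 483)) = Add(364, -1449) = -1085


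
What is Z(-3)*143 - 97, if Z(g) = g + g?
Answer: -955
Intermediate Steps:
Z(g) = 2*g
Z(-3)*143 - 97 = (2*(-3))*143 - 97 = -6*143 - 97 = -858 - 97 = -955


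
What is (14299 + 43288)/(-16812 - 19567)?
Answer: -57587/36379 ≈ -1.5830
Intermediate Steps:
(14299 + 43288)/(-16812 - 19567) = 57587/(-36379) = 57587*(-1/36379) = -57587/36379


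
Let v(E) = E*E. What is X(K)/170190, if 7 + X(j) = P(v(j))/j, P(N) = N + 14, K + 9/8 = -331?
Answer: -7209337/3617558640 ≈ -0.0019929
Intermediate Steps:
K = -2657/8 (K = -9/8 - 331 = -2657/8 ≈ -332.13)
v(E) = E²
P(N) = 14 + N
X(j) = -7 + (14 + j²)/j
X(K)/170190 = (-7 - 2657/8 + 14/(-2657/8))/170190 = (-7 - 2657/8 + 14*(-8/2657))*(1/170190) = (-7 - 2657/8 - 112/2657)*(1/170190) = -7209337/21256*1/170190 = -7209337/3617558640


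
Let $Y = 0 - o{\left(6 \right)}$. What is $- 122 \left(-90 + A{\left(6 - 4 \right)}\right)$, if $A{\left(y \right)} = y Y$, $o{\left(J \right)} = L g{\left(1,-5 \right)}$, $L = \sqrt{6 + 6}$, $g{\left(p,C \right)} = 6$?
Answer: $10980 + 2928 \sqrt{3} \approx 16051.0$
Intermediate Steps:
$L = 2 \sqrt{3}$ ($L = \sqrt{12} = 2 \sqrt{3} \approx 3.4641$)
$o{\left(J \right)} = 12 \sqrt{3}$ ($o{\left(J \right)} = 2 \sqrt{3} \cdot 6 = 12 \sqrt{3}$)
$Y = - 12 \sqrt{3}$ ($Y = 0 - 12 \sqrt{3} = - 12 \sqrt{3} \approx -20.785$)
$A{\left(y \right)} = - 12 y \sqrt{3}$ ($A{\left(y \right)} = y \left(- 12 \sqrt{3}\right) = - 12 y \sqrt{3}$)
$- 122 \left(-90 + A{\left(6 - 4 \right)}\right) = - 122 \left(-90 - 12 \left(6 - 4\right) \sqrt{3}\right) = - 122 \left(-90 - 24 \sqrt{3}\right) = 10980 + 2928 \sqrt{3}$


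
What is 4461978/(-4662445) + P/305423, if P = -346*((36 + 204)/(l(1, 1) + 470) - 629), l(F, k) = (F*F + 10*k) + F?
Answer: -84081865243324/343188323355635 ≈ -0.24500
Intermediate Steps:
l(F, k) = F + F**2 + 10*k (l(F, k) = (F**2 + 10*k) + F = F + F**2 + 10*k)
P = 52408274/241 (P = -346*((36 + 204)/((1 + 1**2 + 10*1) + 470) - 629) = -346*(240/((1 + 1 + 10) + 470) - 629) = -346*(240/(12 + 470) - 629) = -346*(240/482 - 629) = -346*(240*(1/482) - 629) = -346*(120/241 - 629) = -346*(-151469/241) = 52408274/241 ≈ 2.1746e+5)
4461978/(-4662445) + P/305423 = 4461978/(-4662445) + (52408274/241)/305423 = 4461978*(-1/4662445) + (52408274/241)*(1/305423) = -4461978/4662445 + 52408274/73606943 = -84081865243324/343188323355635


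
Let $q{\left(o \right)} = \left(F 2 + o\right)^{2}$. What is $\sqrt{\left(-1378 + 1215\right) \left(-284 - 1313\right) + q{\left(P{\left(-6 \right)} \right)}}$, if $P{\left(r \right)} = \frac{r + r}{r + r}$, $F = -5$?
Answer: $22 \sqrt{538} \approx 510.29$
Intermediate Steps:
$P{\left(r \right)} = 1$ ($P{\left(r \right)} = \frac{2 r}{2 r} = 2 r \frac{1}{2 r} = 1$)
$q{\left(o \right)} = \left(-10 + o\right)^{2}$ ($q{\left(o \right)} = \left(\left(-5\right) 2 + o\right)^{2} = \left(-10 + o\right)^{2}$)
$\sqrt{\left(-1378 + 1215\right) \left(-284 - 1313\right) + q{\left(P{\left(-6 \right)} \right)}} = \sqrt{\left(-1378 + 1215\right) \left(-284 - 1313\right) + \left(-10 + 1\right)^{2}} = \sqrt{\left(-163\right) \left(-1597\right) + \left(-9\right)^{2}} = \sqrt{260311 + 81} = \sqrt{260392} = 22 \sqrt{538}$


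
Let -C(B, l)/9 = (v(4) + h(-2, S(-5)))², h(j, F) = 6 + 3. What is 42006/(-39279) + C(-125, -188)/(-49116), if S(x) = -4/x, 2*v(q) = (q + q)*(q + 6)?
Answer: -134931865/214358596 ≈ -0.62947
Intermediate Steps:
v(q) = q*(6 + q) (v(q) = ((q + q)*(q + 6))/2 = ((2*q)*(6 + q))/2 = (2*q*(6 + q))/2 = q*(6 + q))
h(j, F) = 9
C(B, l) = -21609 (C(B, l) = -9*(4*(6 + 4) + 9)² = -9*(4*10 + 9)² = -9*(40 + 9)² = -9*49² = -9*2401 = -21609)
42006/(-39279) + C(-125, -188)/(-49116) = 42006/(-39279) - 21609/(-49116) = 42006*(-1/39279) - 21609*(-1/49116) = -14002/13093 + 7203/16372 = -134931865/214358596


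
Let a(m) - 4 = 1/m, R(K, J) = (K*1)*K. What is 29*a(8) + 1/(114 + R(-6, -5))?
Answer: 71779/600 ≈ 119.63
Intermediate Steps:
R(K, J) = K² (R(K, J) = K*K = K²)
a(m) = 4 + 1/m
29*a(8) + 1/(114 + R(-6, -5)) = 29*(4 + 1/8) + 1/(114 + (-6)²) = 29*(4 + ⅛) + 1/(114 + 36) = 29*(33/8) + 1/150 = 957/8 + 1/150 = 71779/600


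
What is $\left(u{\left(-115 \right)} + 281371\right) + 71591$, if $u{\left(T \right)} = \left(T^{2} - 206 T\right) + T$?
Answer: $389762$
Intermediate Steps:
$u{\left(T \right)} = T^{2} - 205 T$
$\left(u{\left(-115 \right)} + 281371\right) + 71591 = \left(- 115 \left(-205 - 115\right) + 281371\right) + 71591 = \left(\left(-115\right) \left(-320\right) + 281371\right) + 71591 = \left(36800 + 281371\right) + 71591 = 318171 + 71591 = 389762$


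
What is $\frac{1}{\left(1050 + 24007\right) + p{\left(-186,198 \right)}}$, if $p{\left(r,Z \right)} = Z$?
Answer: $\frac{1}{25255} \approx 3.9596 \cdot 10^{-5}$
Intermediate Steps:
$\frac{1}{\left(1050 + 24007\right) + p{\left(-186,198 \right)}} = \frac{1}{\left(1050 + 24007\right) + 198} = \frac{1}{25057 + 198} = \frac{1}{25255}$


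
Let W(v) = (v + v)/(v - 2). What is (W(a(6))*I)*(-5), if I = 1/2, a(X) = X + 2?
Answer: -20/3 ≈ -6.6667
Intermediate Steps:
a(X) = 2 + X
W(v) = 2*v/(-2 + v) (W(v) = (2*v)/(-2 + v) = 2*v/(-2 + v))
I = ½ ≈ 0.50000
(W(a(6))*I)*(-5) = ((2*(2 + 6)/(-2 + (2 + 6)))*(½))*(-5) = ((2*8/(-2 + 8))*(½))*(-5) = ((2*8/6)*(½))*(-5) = ((2*8*(⅙))*(½))*(-5) = ((8/3)*(½))*(-5) = (4/3)*(-5) = -20/3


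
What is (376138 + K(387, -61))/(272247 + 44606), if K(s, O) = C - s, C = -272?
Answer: 375479/316853 ≈ 1.1850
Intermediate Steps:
K(s, O) = -272 - s
(376138 + K(387, -61))/(272247 + 44606) = (376138 + (-272 - 1*387))/(272247 + 44606) = (376138 + (-272 - 387))/316853 = (376138 - 659)*(1/316853) = 375479*(1/316853) = 375479/316853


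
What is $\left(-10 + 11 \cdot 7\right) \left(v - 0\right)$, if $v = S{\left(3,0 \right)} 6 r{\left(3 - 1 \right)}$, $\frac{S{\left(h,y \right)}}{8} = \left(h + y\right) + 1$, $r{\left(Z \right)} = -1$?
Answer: $-12864$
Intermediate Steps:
$S{\left(h,y \right)} = 8 + 8 h + 8 y$ ($S{\left(h,y \right)} = 8 \left(\left(h + y\right) + 1\right) = 8 \left(1 + h + y\right) = 8 + 8 h + 8 y$)
$v = -192$ ($v = \left(8 + 8 \cdot 3 + 8 \cdot 0\right) 6 \left(-1\right) = \left(8 + 24 + 0\right) 6 \left(-1\right) = 32 \cdot 6 \left(-1\right) = 192 \left(-1\right) = -192$)
$\left(-10 + 11 \cdot 7\right) \left(v - 0\right) = \left(-10 + 11 \cdot 7\right) \left(-192 - 0\right) = \left(-10 + 77\right) \left(-192 + \left(-40 + 40\right)\right) = 67 \left(-192 + 0\right) = 67 \left(-192\right) = -12864$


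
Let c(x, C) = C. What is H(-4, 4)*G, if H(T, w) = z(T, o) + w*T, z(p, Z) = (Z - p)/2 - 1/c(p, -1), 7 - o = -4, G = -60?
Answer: 450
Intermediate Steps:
o = 11 (o = 7 - 1*(-4) = 7 + 4 = 11)
z(p, Z) = 1 + Z/2 - p/2 (z(p, Z) = (Z - p)/2 - 1/(-1) = (Z - p)*(1/2) - 1*(-1) = (Z/2 - p/2) + 1 = 1 + Z/2 - p/2)
H(T, w) = 13/2 - T/2 + T*w (H(T, w) = (1 + (1/2)*11 - T/2) + w*T = (1 + 11/2 - T/2) + T*w = (13/2 - T/2) + T*w = 13/2 - T/2 + T*w)
H(-4, 4)*G = (13/2 - 1/2*(-4) - 4*4)*(-60) = (13/2 + 2 - 16)*(-60) = -15/2*(-60) = 450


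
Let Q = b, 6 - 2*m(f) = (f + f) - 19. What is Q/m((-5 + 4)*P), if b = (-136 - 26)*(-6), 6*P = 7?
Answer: 2916/41 ≈ 71.122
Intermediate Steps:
P = 7/6 (P = (⅙)*7 = 7/6 ≈ 1.1667)
m(f) = 25/2 - f (m(f) = 3 - ((f + f) - 19)/2 = 3 - (2*f - 19)/2 = 3 - (-19 + 2*f)/2 = 3 + (19/2 - f) = 25/2 - f)
b = 972 (b = -162*(-6) = 972)
Q = 972
Q/m((-5 + 4)*P) = 972/(25/2 - (-5 + 4)*7/6) = 972/(25/2 - (-1)*7/6) = 972/(25/2 - 1*(-7/6)) = 972/(25/2 + 7/6) = 972/(41/3) = 972*(3/41) = 2916/41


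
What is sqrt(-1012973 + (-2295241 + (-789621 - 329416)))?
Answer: I*sqrt(4427251) ≈ 2104.1*I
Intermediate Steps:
sqrt(-1012973 + (-2295241 + (-789621 - 329416))) = sqrt(-1012973 + (-2295241 - 1119037)) = sqrt(-1012973 - 3414278) = sqrt(-4427251) = I*sqrt(4427251)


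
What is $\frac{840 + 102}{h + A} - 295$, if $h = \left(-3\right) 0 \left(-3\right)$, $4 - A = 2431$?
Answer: $- \frac{238969}{809} \approx -295.39$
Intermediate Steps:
$A = -2427$ ($A = 4 - 2431 = -2427$)
$h = 0$ ($h = 0 \left(-3\right) = 0$)
$\frac{840 + 102}{h + A} - 295 = \frac{840 + 102}{0 - 2427} - 295 = \frac{942}{-2427} - 295 = 942 \left(- \frac{1}{2427}\right) - 295 = - \frac{314}{809} - 295 = - \frac{238969}{809}$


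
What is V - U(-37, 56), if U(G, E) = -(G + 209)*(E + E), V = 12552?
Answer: 31816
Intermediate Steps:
U(G, E) = -2*E*(209 + G) (U(G, E) = -(209 + G)*2*E = -2*E*(209 + G))
V - U(-37, 56) = 12552 - (-2)*56*(209 - 37) = 12552 - (-2)*56*172 = 12552 - 1*(-19264) = 12552 + 19264 = 31816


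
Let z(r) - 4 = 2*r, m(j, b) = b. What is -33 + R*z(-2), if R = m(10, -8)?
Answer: -33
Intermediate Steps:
R = -8
z(r) = 4 + 2*r
-33 + R*z(-2) = -33 - 8*(4 + 2*(-2)) = -33 - 8*(4 - 4) = -33 - 8*0 = -33 + 0 = -33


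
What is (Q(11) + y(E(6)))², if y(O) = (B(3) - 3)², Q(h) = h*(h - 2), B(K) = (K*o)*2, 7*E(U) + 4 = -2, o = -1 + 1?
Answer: 11664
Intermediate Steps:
o = 0
E(U) = -6/7 (E(U) = -4/7 + (⅐)*(-2) = -4/7 - 2/7 = -6/7)
B(K) = 0 (B(K) = (K*0)*2 = 0*2 = 0)
Q(h) = h*(-2 + h)
y(O) = 9 (y(O) = (0 - 3)² = (-3)² = 9)
(Q(11) + y(E(6)))² = (11*(-2 + 11) + 9)² = (11*9 + 9)² = (99 + 9)² = 108² = 11664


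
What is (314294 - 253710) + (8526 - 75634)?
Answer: -6524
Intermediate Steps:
(314294 - 253710) + (8526 - 75634) = 60584 - 67108 = -6524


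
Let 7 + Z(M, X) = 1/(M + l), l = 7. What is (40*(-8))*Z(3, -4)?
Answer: 2208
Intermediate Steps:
Z(M, X) = -7 + 1/(7 + M) (Z(M, X) = -7 + 1/(M + 7) = -7 + 1/(7 + M))
(40*(-8))*Z(3, -4) = (40*(-8))*((-48 - 7*3)/(7 + 3)) = -320*(-48 - 21)/10 = -32*(-69) = -320*(-69/10) = 2208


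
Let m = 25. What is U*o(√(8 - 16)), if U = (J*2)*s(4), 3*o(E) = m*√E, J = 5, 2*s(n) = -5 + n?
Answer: -125*(-1)^(¼)*2^(¾)/3 ≈ -49.55 - 49.55*I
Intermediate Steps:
s(n) = -5/2 + n/2 (s(n) = (-5 + n)/2 = -5/2 + n/2)
o(E) = 25*√E/3 (o(E) = (25*√E)/3 = 25*√E/3)
U = -5 (U = (5*2)*(-5/2 + (½)*4) = 10*(-5/2 + 2) = 10*(-½) = -5)
U*o(√(8 - 16)) = -125*√(√(8 - 16))/3 = -125*√(√(-8))/3 = -125*√(2*I*√2)/3 = -125*2^(¾)*√I/3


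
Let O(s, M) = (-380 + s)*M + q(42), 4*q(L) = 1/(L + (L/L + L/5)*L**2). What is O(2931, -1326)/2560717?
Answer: -1124628431467/851366702424 ≈ -1.3210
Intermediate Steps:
q(L) = 1/(4*(L + L**2*(1 + L/5))) (q(L) = 1/(4*(L + (L/L + L/5)*L**2)) = 1/(4*(L + (1 + L*(1/5))*L**2)) = 1/(4*(L + (1 + L/5)*L**2)) = 1/(4*(L + L**2*(1 + L/5))))
O(s, M) = 5/332472 + M*(-380 + s) (O(s, M) = (-380 + s)*M + (5/4)/(42*(5 + 42**2 + 5*42)) = M*(-380 + s) + (5/4)*(1/42)/(5 + 1764 + 210) = M*(-380 + s) + (5/4)*(1/42)/1979 = M*(-380 + s) + (5/4)*(1/42)*(1/1979) = M*(-380 + s) + 5/332472 = 5/332472 + M*(-380 + s))
O(2931, -1326)/2560717 = (5/332472 - 380*(-1326) - 1326*2931)/2560717 = (5/332472 + 503880 - 3886506)*(1/2560717) = -1124628431467/332472*1/2560717 = -1124628431467/851366702424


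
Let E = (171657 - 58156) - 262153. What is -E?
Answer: 148652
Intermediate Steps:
E = -148652 (E = 113501 - 262153 = -148652)
-E = -1*(-148652) = 148652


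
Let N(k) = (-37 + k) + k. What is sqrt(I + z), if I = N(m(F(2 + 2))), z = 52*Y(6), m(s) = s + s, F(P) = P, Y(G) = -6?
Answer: 3*I*sqrt(37) ≈ 18.248*I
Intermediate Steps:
m(s) = 2*s
N(k) = -37 + 2*k
z = -312 (z = 52*(-6) = -312)
I = -21 (I = -37 + 2*(2*(2 + 2)) = -37 + 2*(2*4) = -37 + 2*8 = -37 + 16 = -21)
sqrt(I + z) = sqrt(-21 - 312) = sqrt(-333) = 3*I*sqrt(37)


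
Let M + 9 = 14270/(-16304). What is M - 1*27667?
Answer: -225621887/8152 ≈ -27677.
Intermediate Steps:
M = -80503/8152 (M = -9 + 14270/(-16304) = -9 + 14270*(-1/16304) = -9 - 7135/8152 = -80503/8152 ≈ -9.8752)
M - 1*27667 = -80503/8152 - 1*27667 = -80503/8152 - 27667 = -225621887/8152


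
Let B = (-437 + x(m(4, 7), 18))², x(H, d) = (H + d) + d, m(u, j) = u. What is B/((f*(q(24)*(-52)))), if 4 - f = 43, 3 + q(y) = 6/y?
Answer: -157609/5577 ≈ -28.261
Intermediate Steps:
x(H, d) = H + 2*d
q(y) = -3 + 6/y
f = -39 (f = 4 - 1*43 = 4 - 43 = -39)
B = 157609 (B = (-437 + (4 + 2*18))² = (-437 + (4 + 36))² = (-437 + 40)² = (-397)² = 157609)
B/((f*(q(24)*(-52)))) = 157609/((-39*(-3 + 6/24)*(-52))) = 157609/((-39*(-3 + 6*(1/24))*(-52))) = 157609/((-39*(-3 + ¼)*(-52))) = 157609/((-(-429)*(-52)/4)) = 157609/((-39*143)) = 157609/(-5577) = 157609*(-1/5577) = -157609/5577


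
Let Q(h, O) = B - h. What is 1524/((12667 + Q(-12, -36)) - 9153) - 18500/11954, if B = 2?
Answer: -1960421/1757238 ≈ -1.1156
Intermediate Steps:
Q(h, O) = 2 - h
1524/((12667 + Q(-12, -36)) - 9153) - 18500/11954 = 1524/((12667 + (2 - 1*(-12))) - 9153) - 18500/11954 = 1524/((12667 + (2 + 12)) - 9153) - 18500*1/11954 = 1524/((12667 + 14) - 9153) - 9250/5977 = 1524/(12681 - 9153) - 9250/5977 = 1524/3528 - 9250/5977 = 1524*(1/3528) - 9250/5977 = 127/294 - 9250/5977 = -1960421/1757238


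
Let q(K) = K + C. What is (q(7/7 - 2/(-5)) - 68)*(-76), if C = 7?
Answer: 22648/5 ≈ 4529.6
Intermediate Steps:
q(K) = 7 + K (q(K) = K + 7 = 7 + K)
(q(7/7 - 2/(-5)) - 68)*(-76) = ((7 + (7/7 - 2/(-5))) - 68)*(-76) = ((7 + (7*(⅐) - 2*(-⅕))) - 68)*(-76) = ((7 + (1 + ⅖)) - 68)*(-76) = ((7 + 7/5) - 68)*(-76) = (42/5 - 68)*(-76) = -298/5*(-76) = 22648/5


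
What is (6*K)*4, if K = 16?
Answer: 384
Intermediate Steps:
(6*K)*4 = (6*16)*4 = 96*4 = 384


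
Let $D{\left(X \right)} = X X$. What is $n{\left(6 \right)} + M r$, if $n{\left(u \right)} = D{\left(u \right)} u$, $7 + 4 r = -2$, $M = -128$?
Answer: $504$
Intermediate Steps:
$D{\left(X \right)} = X^{2}$
$r = - \frac{9}{4}$ ($r = - \frac{7}{4} + \frac{1}{4} \left(-2\right) = - \frac{7}{4} - \frac{1}{2} = - \frac{9}{4} \approx -2.25$)
$n{\left(u \right)} = u^{3}$ ($n{\left(u \right)} = u^{2} u = u^{3}$)
$n{\left(6 \right)} + M r = 6^{3} - -288 = 216 + 288 = 504$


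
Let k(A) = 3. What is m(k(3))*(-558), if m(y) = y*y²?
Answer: -15066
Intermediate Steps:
m(y) = y³
m(k(3))*(-558) = 3³*(-558) = 27*(-558) = -15066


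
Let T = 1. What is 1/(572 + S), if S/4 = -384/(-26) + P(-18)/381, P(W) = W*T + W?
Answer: 1651/1041284 ≈ 0.0015855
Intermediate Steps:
P(W) = 2*W (P(W) = W*1 + W = W + W = 2*W)
S = 96912/1651 (S = 4*(-384/(-26) + (2*(-18))/381) = 4*(-384*(-1/26) - 36*1/381) = 4*(192/13 - 12/127) = 4*(24228/1651) = 96912/1651 ≈ 58.699)
1/(572 + S) = 1/(572 + 96912/1651) = 1/(1041284/1651) = 1651/1041284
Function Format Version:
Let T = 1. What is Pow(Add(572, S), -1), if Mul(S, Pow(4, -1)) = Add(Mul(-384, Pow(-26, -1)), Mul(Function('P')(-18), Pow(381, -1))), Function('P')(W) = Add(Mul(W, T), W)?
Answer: Rational(1651, 1041284) ≈ 0.0015855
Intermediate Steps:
Function('P')(W) = Mul(2, W) (Function('P')(W) = Add(Mul(W, 1), W) = Add(W, W) = Mul(2, W))
S = Rational(96912, 1651) (S = Mul(4, Add(Mul(-384, Pow(-26, -1)), Mul(Mul(2, -18), Pow(381, -1)))) = Mul(4, Add(Mul(-384, Rational(-1, 26)), Mul(-36, Rational(1, 381)))) = Mul(4, Add(Rational(192, 13), Rational(-12, 127))) = Mul(4, Rational(24228, 1651)) = Rational(96912, 1651) ≈ 58.699)
Pow(Add(572, S), -1) = Pow(Add(572, Rational(96912, 1651)), -1) = Pow(Rational(1041284, 1651), -1) = Rational(1651, 1041284)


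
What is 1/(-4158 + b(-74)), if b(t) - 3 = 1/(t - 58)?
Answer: -132/548461 ≈ -0.00024067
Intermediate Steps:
b(t) = 3 + 1/(-58 + t) (b(t) = 3 + 1/(t - 58) = 3 + 1/(-58 + t))
1/(-4158 + b(-74)) = 1/(-4158 + (-173 + 3*(-74))/(-58 - 74)) = 1/(-4158 + (-173 - 222)/(-132)) = 1/(-4158 - 1/132*(-395)) = 1/(-4158 + 395/132) = 1/(-548461/132) = -132/548461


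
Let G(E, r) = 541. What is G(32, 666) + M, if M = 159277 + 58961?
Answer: 218779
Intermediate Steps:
M = 218238
G(32, 666) + M = 541 + 218238 = 218779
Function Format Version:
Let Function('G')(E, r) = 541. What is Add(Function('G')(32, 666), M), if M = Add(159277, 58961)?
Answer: 218779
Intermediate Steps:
M = 218238
Add(Function('G')(32, 666), M) = Add(541, 218238) = 218779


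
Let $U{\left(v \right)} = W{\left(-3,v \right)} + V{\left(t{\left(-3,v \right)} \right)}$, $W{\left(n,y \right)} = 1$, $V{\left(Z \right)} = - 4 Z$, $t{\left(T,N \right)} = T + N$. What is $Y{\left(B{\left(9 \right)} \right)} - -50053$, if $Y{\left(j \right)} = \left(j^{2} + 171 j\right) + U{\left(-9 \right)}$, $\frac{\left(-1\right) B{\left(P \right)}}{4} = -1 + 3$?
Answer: $48798$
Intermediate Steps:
$t{\left(T,N \right)} = N + T$
$B{\left(P \right)} = -8$ ($B{\left(P \right)} = - 4 \left(-1 + 3\right) = \left(-4\right) 2 = -8$)
$U{\left(v \right)} = 13 - 4 v$ ($U{\left(v \right)} = 1 - 4 \left(v - 3\right) = 1 - 4 \left(-3 + v\right) = 1 - \left(-12 + 4 v\right) = 13 - 4 v$)
$Y{\left(j \right)} = 49 + j^{2} + 171 j$ ($Y{\left(j \right)} = \left(j^{2} + 171 j\right) + \left(13 - -36\right) = \left(j^{2} + 171 j\right) + \left(13 + 36\right) = \left(j^{2} + 171 j\right) + 49 = 49 + j^{2} + 171 j$)
$Y{\left(B{\left(9 \right)} \right)} - -50053 = \left(49 + \left(-8\right)^{2} + 171 \left(-8\right)\right) - -50053 = \left(49 + 64 - 1368\right) + 50053 = -1255 + 50053 = 48798$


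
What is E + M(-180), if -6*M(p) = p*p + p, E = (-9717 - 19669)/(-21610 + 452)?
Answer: -56794537/10579 ≈ -5368.6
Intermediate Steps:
E = 14693/10579 (E = -29386/(-21158) = -29386*(-1/21158) = 14693/10579 ≈ 1.3889)
M(p) = -p/6 - p²/6 (M(p) = -(p*p + p)/6 = -(p² + p)/6 = -(p + p²)/6 = -p/6 - p²/6)
E + M(-180) = 14693/10579 - ⅙*(-180)*(1 - 180) = 14693/10579 - ⅙*(-180)*(-179) = 14693/10579 - 5370 = -56794537/10579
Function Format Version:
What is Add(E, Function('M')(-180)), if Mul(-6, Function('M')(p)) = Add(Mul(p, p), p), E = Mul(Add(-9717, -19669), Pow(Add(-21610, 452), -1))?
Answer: Rational(-56794537, 10579) ≈ -5368.6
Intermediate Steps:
E = Rational(14693, 10579) (E = Mul(-29386, Pow(-21158, -1)) = Mul(-29386, Rational(-1, 21158)) = Rational(14693, 10579) ≈ 1.3889)
Function('M')(p) = Add(Mul(Rational(-1, 6), p), Mul(Rational(-1, 6), Pow(p, 2))) (Function('M')(p) = Mul(Rational(-1, 6), Add(Mul(p, p), p)) = Mul(Rational(-1, 6), Add(Pow(p, 2), p)) = Mul(Rational(-1, 6), Add(p, Pow(p, 2))) = Add(Mul(Rational(-1, 6), p), Mul(Rational(-1, 6), Pow(p, 2))))
Add(E, Function('M')(-180)) = Add(Rational(14693, 10579), Mul(Rational(-1, 6), -180, Add(1, -180))) = Add(Rational(14693, 10579), Mul(Rational(-1, 6), -180, -179)) = Add(Rational(14693, 10579), -5370) = Rational(-56794537, 10579)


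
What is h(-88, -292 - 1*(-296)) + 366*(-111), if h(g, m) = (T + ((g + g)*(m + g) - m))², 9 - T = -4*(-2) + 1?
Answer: 218407774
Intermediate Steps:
T = 0 (T = 9 - (-4*(-2) + 1) = 9 - (8 + 1) = 9 - 1*9 = 9 - 9 = 0)
h(g, m) = (-m + 2*g*(g + m))² (h(g, m) = (0 + ((g + g)*(m + g) - m))² = (0 + ((2*g)*(g + m) - m))² = (0 + (2*g*(g + m) - m))² = (0 + (-m + 2*g*(g + m)))² = (-m + 2*g*(g + m))²)
h(-88, -292 - 1*(-296)) + 366*(-111) = (-(-292 - 1*(-296)) + 2*(-88)² + 2*(-88)*(-292 - 1*(-296)))² + 366*(-111) = (-(-292 + 296) + 2*7744 + 2*(-88)*(-292 + 296))² - 40626 = (-1*4 + 15488 + 2*(-88)*4)² - 40626 = (-4 + 15488 - 704)² - 40626 = 14780² - 40626 = 218448400 - 40626 = 218407774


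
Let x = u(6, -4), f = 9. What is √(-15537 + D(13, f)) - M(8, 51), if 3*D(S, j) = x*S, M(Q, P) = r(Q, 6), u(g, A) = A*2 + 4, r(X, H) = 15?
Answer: -15 + I*√139989/3 ≈ -15.0 + 124.72*I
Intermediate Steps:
u(g, A) = 4 + 2*A (u(g, A) = 2*A + 4 = 4 + 2*A)
M(Q, P) = 15
x = -4 (x = 4 + 2*(-4) = 4 - 8 = -4)
D(S, j) = -4*S/3 (D(S, j) = (-4*S)/3 = -4*S/3)
√(-15537 + D(13, f)) - M(8, 51) = √(-15537 - 4/3*13) - 1*15 = √(-15537 - 52/3) - 15 = √(-46663/3) - 15 = I*√139989/3 - 15 = -15 + I*√139989/3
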